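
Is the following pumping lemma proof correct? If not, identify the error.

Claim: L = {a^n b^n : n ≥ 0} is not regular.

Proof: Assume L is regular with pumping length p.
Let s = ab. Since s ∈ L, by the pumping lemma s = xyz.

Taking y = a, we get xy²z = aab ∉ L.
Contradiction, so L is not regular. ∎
The proof is INCORRECT.

Error: The string s = ab may be shorter than p.
The pumping lemma only applies to strings with |s| ≥ p, and p is not under our control.
We must choose s in terms of p, e.g. s = a^p b^p, to ensure |s| ≥ p.
(The proof also fixes one particular y; a valid argument must handle every decomposition with |xy| ≤ p and |y| ≥ 1 — for s = a^p b^p this forces y = a^k, and then xy²z = a^(p+k) b^p ∉ L.)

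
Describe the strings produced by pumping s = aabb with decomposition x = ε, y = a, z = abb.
{xy^i z : i ≥ 0} = {a^(i+1) b^2 : i ≥ 0} = {abb, aabb, aaabb, ...}

With x = ε, y = a, z = abb: Starting with aabb and pumping the first 'a' (z = abb keeps the second 'a'), we get strings with i+1 a's followed by 2 b's for i = 0, 1, 2, ...; note bb is not produced because z always contributes one a.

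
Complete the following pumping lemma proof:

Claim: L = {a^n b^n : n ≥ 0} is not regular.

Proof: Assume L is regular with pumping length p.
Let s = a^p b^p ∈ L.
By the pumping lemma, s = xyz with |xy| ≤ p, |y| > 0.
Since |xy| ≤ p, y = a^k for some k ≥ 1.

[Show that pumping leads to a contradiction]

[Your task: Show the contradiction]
Consider xy²z = a^(p+k) b^p.

Since k ≥ 1, we have p + k > p.
So xy²z has more a's than b's: (p+k) a's vs p b's.
This means xy²z ∉ L because a^n b^n requires equal counts.

This contradicts the pumping lemma which states xy²z ∈ L.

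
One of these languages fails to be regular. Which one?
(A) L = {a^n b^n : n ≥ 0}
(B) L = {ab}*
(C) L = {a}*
(A) {a^n b^n : n ≥ 0}

(A) L = {a^n b^n : n ≥ 0} is NOT regular.

The pumping lemma can be used to prove this:
After pumping, the number of a's and b's become unequal

The other languages are regular because they can be recognized by finite automata.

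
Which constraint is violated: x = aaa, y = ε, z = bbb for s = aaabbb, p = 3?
Violated: |y| > 0

The decomposition x = aaa, y = ε, z = bbb for s = aaabbb with p = 3
violates the constraint: |y| > 0

|y| = 0, but the pumping lemma requires |y| > 0 (y must be non-empty).

Pumping lemma constraints:
1. xyz = s (decomposition is valid)
2. |xy| ≤ p
3. |y| > 0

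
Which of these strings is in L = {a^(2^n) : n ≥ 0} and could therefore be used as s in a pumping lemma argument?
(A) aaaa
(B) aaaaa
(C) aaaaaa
(A) aaaa

The pumping lemma is applied to a string s that lies in L, so first check membership of each option:
- (A) aaaa has length 4 = 2^2, so it is in L ✓
- (B) aaaaa has length 5, strictly between 2^2 = 4 and 2^3 = 8, so it is not in L ✗
- (C) aaaaaa has length 6, strictly between 2^2 = 4 and 2^3 = 8, so it is not in L ✗

Only (A) aaaa is in L, so it is the only candidate that could play the role of s.
(In a complete proof one picks s in terms of the pumping length p so that |s| ≥ p is guaranteed; a fixed string like aaaa illustrates the shape of such an s.)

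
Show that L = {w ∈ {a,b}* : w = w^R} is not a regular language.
Assume for contradiction that L is regular, and let p ≥ 1 be the pumping length given by the pumping lemma.
Choose s = a^p b a^p. Then s ∈ L (it reads the same in both directions) and |s| = 2p + 1 ≥ p.
By the pumping lemma, s = xyz for some x, y, z with |xy| ≤ p, |y| ≥ 1, and xy^i z ∈ L for every i ≥ 0.
Since |xy| ≤ p and the first p symbols of s are all a's, y = a^k for some k with 1 ≤ k ≤ p.

Take i = 2: xy²z = a^(p + k) b a^p.
Its reversal is a^p b a^(p + k). These differ because the block of a's before the unique b has length p + k in one and p in the other, and p + k ≠ p since k ≥ 1. So xy²z is not a palindrome, i.e. xy²z ∉ L.

This contradicts the pumping lemma, which requires xy^i z ∈ L for all i ≥ 0.
Hence L = {w ∈ {a,b}* : w = w^R} is not regular. ∎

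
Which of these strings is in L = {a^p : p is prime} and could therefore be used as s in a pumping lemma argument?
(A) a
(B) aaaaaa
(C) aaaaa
(C) aaaaa

The pumping lemma is applied to a string s that lies in L, so first check membership of each option:
- (A) a has length 1, which is not prime, so it is not in L ✗
- (B) aaaaaa has length 6 = 2 × 3, which is not prime, so it is not in L ✗
- (C) aaaaa has length 5, which is prime, so it is in L ✓

Only (C) aaaaa is in L, so it is the only candidate that could play the role of s.
(In a complete proof one picks s in terms of the pumping length p so that |s| ≥ p is guaranteed; a fixed string like aaaaa illustrates the shape of such an s.)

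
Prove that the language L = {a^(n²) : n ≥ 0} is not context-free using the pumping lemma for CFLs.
Assume for contradiction that L is context-free, and let p ≥ 1 be the pumping length given by the pumping lemma for CFLs.
Choose s = a^(p²). Then s ∈ L and |s| = p² ≥ p.
By the CFL pumping lemma, s = uvxyz for some u, v, x, y, z with |vxy| ≤ p, |vy| ≥ 1, and uv^i xy^i z ∈ L for every i ≥ 0.
All symbols are a's, so only lengths matter: let k = |vy|, with 1 ≤ k ≤ |vxy| ≤ p.

Take i = 2: |uv²xy²z| = p² + k, and p² < p² + k ≤ p² + p < (p + 1)².
So the length lies strictly between consecutive squares and is not a perfect square; uv²xy²z ∉ L.

This contradicts the CFL pumping lemma, which requires uv^i xy^i z ∈ L for all i ≥ 0.
Hence L = {a^(n²) : n ≥ 0} is not context-free. ∎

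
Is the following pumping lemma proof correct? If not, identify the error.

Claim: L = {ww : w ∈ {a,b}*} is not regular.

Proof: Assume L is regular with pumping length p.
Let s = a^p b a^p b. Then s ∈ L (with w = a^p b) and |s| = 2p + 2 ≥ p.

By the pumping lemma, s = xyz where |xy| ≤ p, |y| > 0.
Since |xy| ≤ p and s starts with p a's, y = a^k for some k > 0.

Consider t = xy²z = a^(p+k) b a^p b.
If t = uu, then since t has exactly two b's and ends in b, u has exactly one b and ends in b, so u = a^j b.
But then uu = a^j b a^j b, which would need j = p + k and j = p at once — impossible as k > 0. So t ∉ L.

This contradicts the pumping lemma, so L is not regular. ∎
The proof is correct.

This proof is valid because:
1. s = a^p b a^p b is in L and is chosen in terms of p, so |s| ≥ p holds for every p
2. The decomposition analysis is correct: |xy| ≤ p forces y to lie inside the leading a's
3. The contradiction is valid: the argument shows a^(p+k) b a^p b cannot be split into two equal halves
4. The conclusion follows logically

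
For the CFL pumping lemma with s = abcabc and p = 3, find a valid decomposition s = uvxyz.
u='ab', v='c', x='a', y='b', z='c'

For s = abcabc with pumping length p = 3:

One valid decomposition:
- u = 'ab'
- v = 'c'
- x = 'a'
- y = 'b'
- z = 'c'

Verification:
- uvxyz = 'ab' + 'c' + 'a' + 'b' + 'c' = abcabc ✓
- |vxy| = |'cab'| = 3 ≤ 3 ✓
- |vy| = |'cb'| = 2 > 0 ✓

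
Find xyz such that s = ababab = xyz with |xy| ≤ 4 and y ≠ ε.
x = 'ab', y = 'a', z = 'bab'

For s = ababab and p = 4, one valid decomposition is:
- x = 'ab' (length 2)
- y = 'a' (length 1)
- z = 'bab' (length 3)

Verification:
- xyz = 'ab' + 'a' + 'bab' = ababab ✓
- |xy| = 3 ≤ 4 ✓
- |y| = 1 > 0 ✓

All pumping lemma constraints are satisfied.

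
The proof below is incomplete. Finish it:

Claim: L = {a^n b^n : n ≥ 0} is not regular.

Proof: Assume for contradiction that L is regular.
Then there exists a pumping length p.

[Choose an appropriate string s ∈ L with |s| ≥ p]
s = a^p b^p

This string is in L (has equal a's and b's) and has length 2p ≥ p.
Any decomposition xyz with |xy| ≤ p means y consists only of a's,
so pumping will unbalance the counts.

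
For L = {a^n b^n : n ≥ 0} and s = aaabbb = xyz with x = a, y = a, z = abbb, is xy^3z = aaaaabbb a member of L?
No

xy³z = a · aaa · abbb = aaaaabbb.
aaaaabbb has 5 a's and 3 b's; 5 ≠ 3, so it is not in L.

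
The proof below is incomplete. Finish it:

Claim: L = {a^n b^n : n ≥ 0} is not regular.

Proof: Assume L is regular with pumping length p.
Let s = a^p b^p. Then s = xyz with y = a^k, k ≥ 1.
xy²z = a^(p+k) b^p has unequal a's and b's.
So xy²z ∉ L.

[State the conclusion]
This contradicts the pumping lemma for regular languages,
which guarantees xy^i z ∈ L for all i ≥ 0.

Since our assumption that L is regular leads to a contradiction,
we conclude that L = {a^n b^n : n ≥ 0} is NOT regular. ∎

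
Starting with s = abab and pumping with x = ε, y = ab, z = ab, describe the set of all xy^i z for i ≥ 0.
{xy^i z : i ≥ 0} = {(ab)^(i+1) : i ≥ 0} = {ab, abab, ababab, ...}

With x = ε, y = ab, z = ab: Pumping 'ab' gives strings of alternating a's and b's.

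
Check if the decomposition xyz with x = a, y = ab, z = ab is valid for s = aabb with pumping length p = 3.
Violated: xyz = s

The decomposition x = a, y = ab, z = ab for s = aabb with p = 3
violates the constraint: xyz = s

xyz = 'a' + 'ab' + 'ab' = 'aabab' ≠ 'aabb' = s. The decomposition doesn't reconstruct s.

Pumping lemma constraints:
1. xyz = s (decomposition is valid)
2. |xy| ≤ p
3. |y| > 0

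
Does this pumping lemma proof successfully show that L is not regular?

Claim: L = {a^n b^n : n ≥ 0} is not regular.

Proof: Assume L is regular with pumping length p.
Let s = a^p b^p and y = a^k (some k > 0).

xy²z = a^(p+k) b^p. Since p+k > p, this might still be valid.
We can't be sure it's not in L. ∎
The proof is INCORRECT.

Error: The conclusion is wrong.
xy²z = a^(p+k) b^p is definitely NOT in L because the number of a's (p+k) ≠ number of b's (p).
The proof incorrectly doubts what is actually a valid contradiction.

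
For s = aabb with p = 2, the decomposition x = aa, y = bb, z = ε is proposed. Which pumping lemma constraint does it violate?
Violated: |xy| ≤ p

The decomposition x = aa, y = bb, z = ε for s = aabb with p = 2
violates the constraint: |xy| ≤ p

|xy| = |aabb| = 4 > 2 = p. The decomposition puts too many characters in xy.

Pumping lemma constraints:
1. xyz = s (decomposition is valid)
2. |xy| ≤ p
3. |y| > 0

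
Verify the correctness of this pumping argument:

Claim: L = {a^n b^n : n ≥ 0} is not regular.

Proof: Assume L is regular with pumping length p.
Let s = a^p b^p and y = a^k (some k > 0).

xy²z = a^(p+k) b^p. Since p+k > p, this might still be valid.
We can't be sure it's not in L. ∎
The proof is INCORRECT.

Error: The conclusion is wrong.
xy²z = a^(p+k) b^p is definitely NOT in L because the number of a's (p+k) ≠ number of b's (p).
The proof incorrectly doubts what is actually a valid contradiction.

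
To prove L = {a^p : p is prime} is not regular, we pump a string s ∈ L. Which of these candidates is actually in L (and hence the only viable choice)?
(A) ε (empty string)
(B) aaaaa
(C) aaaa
(B) aaaaa

The pumping lemma is applied to a string s that lies in L, so first check membership of each option:
- (A) ε has length 0, which is not prime, so it is not in L ✗
- (B) aaaaa has length 5, which is prime, so it is in L ✓
- (C) aaaa has length 4 = 2 × 2, which is not prime, so it is not in L ✗

Only (B) aaaaa is in L, so it is the only candidate that could play the role of s.
(In a complete proof one picks s in terms of the pumping length p so that |s| ≥ p is guaranteed; a fixed string like aaaaa illustrates the shape of such an s.)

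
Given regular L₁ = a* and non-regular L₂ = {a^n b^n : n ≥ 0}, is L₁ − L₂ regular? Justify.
Yes — L₁ − L₂ is regular.

The only string of a* that lies in {a^n b^n} is ε, so L₁ − L₂ = a* − {ε} = a⁺ = aa*, which is regular.

Note that the bare facts "L₁ regular, L₂ non-regular" do not settle the question by themselves: the closure of regular languages under ∪, ∩, complement and difference applies only when BOTH operands are regular. With a non-regular operand the result can come out regular or non-regular depending on the specific languages, so one has to work out L₁ − L₂ for this particular pair, as above.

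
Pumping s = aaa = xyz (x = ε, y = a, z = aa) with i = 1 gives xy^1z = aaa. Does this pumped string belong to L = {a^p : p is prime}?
Yes

xy¹z = ε · a · aa = aaa.
aaa has length 3, which is prime, so it is in L.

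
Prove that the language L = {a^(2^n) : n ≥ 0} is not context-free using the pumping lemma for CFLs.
Assume for contradiction that L is context-free, and let p ≥ 1 be the pumping length given by the pumping lemma for CFLs.
Choose s = a^(2^p). Then s ∈ L and |s| = 2^p ≥ p.
By the CFL pumping lemma, s = uvxyz for some u, v, x, y, z with |vxy| ≤ p, |vy| ≥ 1, and uv^i xy^i z ∈ L for every i ≥ 0.
All symbols are a's, so only lengths matter: let k = |vy|, with 1 ≤ k ≤ |vxy| ≤ p < 2^p.

Take i = 2: |uv²xy²z| = 2^p + k, and 2^p < 2^p + k < 2^p + 2^p = 2^(p+1).
So the length lies strictly between consecutive powers of two and is not a power of 2; uv²xy²z ∉ L.

This contradicts the CFL pumping lemma, which requires uv^i xy^i z ∈ L for all i ≥ 0.
Hence L = {a^(2^n) : n ≥ 0} is not context-free. ∎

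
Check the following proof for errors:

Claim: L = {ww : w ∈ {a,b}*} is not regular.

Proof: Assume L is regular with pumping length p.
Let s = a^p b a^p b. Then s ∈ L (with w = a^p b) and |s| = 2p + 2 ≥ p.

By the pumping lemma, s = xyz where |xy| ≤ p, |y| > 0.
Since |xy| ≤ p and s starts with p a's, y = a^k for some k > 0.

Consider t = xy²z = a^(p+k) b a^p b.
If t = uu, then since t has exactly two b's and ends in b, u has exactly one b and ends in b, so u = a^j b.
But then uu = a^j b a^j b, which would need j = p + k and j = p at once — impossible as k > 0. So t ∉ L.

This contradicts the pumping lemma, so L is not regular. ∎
The proof is correct.

This proof is valid because:
1. s = a^p b a^p b is in L and is chosen in terms of p, so |s| ≥ p holds for every p
2. The decomposition analysis is correct: |xy| ≤ p forces y to lie inside the leading a's
3. The contradiction is valid: the argument shows a^(p+k) b a^p b cannot be split into two equal halves
4. The conclusion follows logically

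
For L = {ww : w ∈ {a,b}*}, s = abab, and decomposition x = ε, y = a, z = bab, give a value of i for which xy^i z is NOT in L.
i = 0

xy⁰z = ε · ε · bab = bab; bab has odd length 3, so it cannot be written as ww and is not in L.
(Other choices also work, e.g. i = 2, 3; only i = 1 is guaranteed to stay in L since xy¹z = s.)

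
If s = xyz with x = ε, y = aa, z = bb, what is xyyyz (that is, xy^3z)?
aaaaaabb

Given x = '', y = 'aa', z = 'bb' and i = 3:

xy^3z = x + y·y·...·y (3 times) + z
       = '' + 'aa'^3 + 'bb'
       = '' + 'aaaaaa' + 'bb'
       = 'aaaaaabb'

The pumped string is 'aaaaaabb' with length 8.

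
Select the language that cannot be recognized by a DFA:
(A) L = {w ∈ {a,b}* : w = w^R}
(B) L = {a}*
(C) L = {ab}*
(A) {w ∈ {a,b}* : w = w^R}

(A) L = {w ∈ {a,b}* : w = w^R} is NOT regular.

The pumping lemma can be used to prove this:
After pumping, the string is no longer symmetric

The other languages are regular because they can be recognized by finite automata.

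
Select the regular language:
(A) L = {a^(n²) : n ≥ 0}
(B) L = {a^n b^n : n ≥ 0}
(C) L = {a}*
(C) {a}*

(C) L = {a}* is regular.

This can be recognized by a finite automaton (DFA/NFA).
Regular expressions like {a}* define regular languages.

The other choices are not regular:
- {a^(n²) : n ≥ 0}: After pumping, length is no longer a perfect square
- {a^n b^n : n ≥ 0}: After pumping, the number of a's and b's become unequal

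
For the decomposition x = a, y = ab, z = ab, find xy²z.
aababab

Given x = 'a', y = 'ab', z = 'ab' and i = 2:

xy^2z = x + y·y·...·y (2 times) + z
       = 'a' + 'ab'^2 + 'ab'
       = 'a' + 'abab' + 'ab'
       = 'aababab'

The pumped string is 'aababab' with length 7.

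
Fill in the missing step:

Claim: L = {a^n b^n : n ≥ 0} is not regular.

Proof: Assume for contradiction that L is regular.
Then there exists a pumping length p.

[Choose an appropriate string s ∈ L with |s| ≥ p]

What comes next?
s = a^p b^p

This string is in L (has equal a's and b's) and has length 2p ≥ p.
Any decomposition xyz with |xy| ≤ p means y consists only of a's,
so pumping will unbalance the counts.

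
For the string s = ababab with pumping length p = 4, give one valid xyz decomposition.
x = 'a', y = 'b', z = 'abab'

For s = ababab and p = 4, one valid decomposition is:
- x = 'a' (length 1)
- y = 'b' (length 1)
- z = 'abab' (length 4)

Verification:
- xyz = 'a' + 'b' + 'abab' = ababab ✓
- |xy| = 2 ≤ 4 ✓
- |y| = 1 > 0 ✓

All pumping lemma constraints are satisfied.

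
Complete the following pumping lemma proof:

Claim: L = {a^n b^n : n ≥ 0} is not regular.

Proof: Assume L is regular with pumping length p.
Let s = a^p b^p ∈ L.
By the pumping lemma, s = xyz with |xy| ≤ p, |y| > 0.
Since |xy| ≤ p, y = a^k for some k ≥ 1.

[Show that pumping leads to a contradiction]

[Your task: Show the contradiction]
Consider xy²z = a^(p+k) b^p.

Since k ≥ 1, we have p + k > p.
So xy²z has more a's than b's: (p+k) a's vs p b's.
This means xy²z ∉ L because a^n b^n requires equal counts.

This contradicts the pumping lemma which states xy²z ∈ L.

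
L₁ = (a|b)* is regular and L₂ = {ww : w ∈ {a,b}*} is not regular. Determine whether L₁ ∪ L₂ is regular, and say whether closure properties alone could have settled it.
Yes — L₁ ∪ L₂ is regular.

{ww} ⊆ (a|b)*, so L₁ ∪ L₂ = (a|b)*, which is regular.

Note that the bare facts "L₁ regular, L₂ non-regular" do not settle the question by themselves: the closure of regular languages under ∪, ∩, complement and difference applies only when BOTH operands are regular. With a non-regular operand the result can come out regular or non-regular depending on the specific languages, so one has to work out L₁ ∪ L₂ for this particular pair, as above.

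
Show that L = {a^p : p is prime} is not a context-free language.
Assume for contradiction that L is context-free, and let p ≥ 1 be the pumping length given by the pumping lemma for CFLs.
Choose a prime q with q ≥ p and let s = a^q. Then s ∈ L and |s| = q ≥ p.
By the CFL pumping lemma, s = uvxyz for some u, v, x, y, z with |vxy| ≤ p, |vy| ≥ 1, and uv^i xy^i z ∈ L for every i ≥ 0.
All symbols are a's, so only lengths matter: let k = |vy|, with 1 ≤ k ≤ p. Then |uv^i xy^i z| = q + (i − 1)k.

Take i = q + 1: the length is q + qk = q(k + 1).
Both factors satisfy q ≥ 2 and k + 1 ≥ 2, so q(k + 1) is composite and uv^(q+1) xy^(q+1) z ∉ L.

This contradicts the CFL pumping lemma, which requires uv^i xy^i z ∈ L for all i ≥ 0.
Hence L = {a^p : p is prime} is not context-free. ∎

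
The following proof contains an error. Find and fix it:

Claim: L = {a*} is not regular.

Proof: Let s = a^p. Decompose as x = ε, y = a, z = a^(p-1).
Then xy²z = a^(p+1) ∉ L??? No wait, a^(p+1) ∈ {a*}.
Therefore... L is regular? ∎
Error: The proof attempts to show a*  is not regular, but a* IS regular!

Correction: a* is a regular language (recognized by a simple DFA with one accepting state and self-loop on 'a'). The pumping lemma can only prove non-regularity, not regularity. For regular languages, pumping always works.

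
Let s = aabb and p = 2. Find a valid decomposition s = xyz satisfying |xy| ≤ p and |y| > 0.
x = '', y = 'aa', z = 'bb'

For s = aabb and p = 2, one valid decomposition is:
- x = '' (length 0)
- y = 'aa' (length 2)
- z = 'bb' (length 2)

Verification:
- xyz = '' + 'aa' + 'bb' = aabb ✓
- |xy| = 2 ≤ 2 ✓
- |y| = 2 > 0 ✓

All pumping lemma constraints are satisfied.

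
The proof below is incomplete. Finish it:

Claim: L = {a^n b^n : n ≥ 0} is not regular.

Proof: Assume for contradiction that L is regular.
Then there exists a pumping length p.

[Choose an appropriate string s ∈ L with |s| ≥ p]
s = a^p b^p

This string is in L (has equal a's and b's) and has length 2p ≥ p.
Any decomposition xyz with |xy| ≤ p means y consists only of a's,
so pumping will unbalance the counts.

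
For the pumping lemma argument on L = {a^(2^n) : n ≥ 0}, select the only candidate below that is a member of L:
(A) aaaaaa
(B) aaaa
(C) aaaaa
(B) aaaa

The pumping lemma is applied to a string s that lies in L, so first check membership of each option:
- (A) aaaaaa has length 6, strictly between 2^2 = 4 and 2^3 = 8, so it is not in L ✗
- (B) aaaa has length 4 = 2^2, so it is in L ✓
- (C) aaaaa has length 5, strictly between 2^2 = 4 and 2^3 = 8, so it is not in L ✗

Only (B) aaaa is in L, so it is the only candidate that could play the role of s.
(In a complete proof one picks s in terms of the pumping length p so that |s| ≥ p is guaranteed; a fixed string like aaaa illustrates the shape of such an s.)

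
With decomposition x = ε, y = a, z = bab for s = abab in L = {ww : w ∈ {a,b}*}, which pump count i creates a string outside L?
i = 3

xy³z = ε · aaa · bab = aaabab; aaabab has length 6; its halves are aaa and bab, which differ, so it is not in L.
(Other choices also work, e.g. i = 0, 2; only i = 1 is guaranteed to stay in L since xy¹z = s.)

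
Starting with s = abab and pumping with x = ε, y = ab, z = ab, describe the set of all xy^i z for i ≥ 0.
{xy^i z : i ≥ 0} = {(ab)^(i+1) : i ≥ 0} = {ab, abab, ababab, ...}

With x = ε, y = ab, z = ab: Pumping 'ab' gives strings of alternating a's and b's.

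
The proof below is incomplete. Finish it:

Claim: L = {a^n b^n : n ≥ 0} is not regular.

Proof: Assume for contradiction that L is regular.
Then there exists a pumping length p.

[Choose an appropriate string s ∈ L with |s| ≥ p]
s = a^p b^p

This string is in L (has equal a's and b's) and has length 2p ≥ p.
Any decomposition xyz with |xy| ≤ p means y consists only of a's,
so pumping will unbalance the counts.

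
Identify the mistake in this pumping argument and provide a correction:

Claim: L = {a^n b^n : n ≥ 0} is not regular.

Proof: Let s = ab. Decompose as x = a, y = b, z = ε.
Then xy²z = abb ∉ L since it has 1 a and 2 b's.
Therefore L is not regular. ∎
Error: The string s = ab might be shorter than the pumping length p.

Correction: Choose s = a^p b^p to ensure |s| ≥ p. Also, the decomposition is wrong: with |xy| ≤ p, y cannot include b's when s starts with p a's.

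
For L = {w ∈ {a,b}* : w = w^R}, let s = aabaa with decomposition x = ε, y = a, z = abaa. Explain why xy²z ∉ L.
xy²z = aaabaa ∉ L

Pumping with i = 2 replaces y = a by y² = aa:
- Original: s = xyz = aabaa; aabaa reversed is aabaa, the same string, so it is a palindrome and is in L
- Pumped: xy²z = ε · aa · abaa = aaabaa
- aaabaa reversed is aabaaa ≠ aaabaa, so it is not a palindrome and is not in L

The pumping lemma would require xy²z ∈ L, so this decomposition yields a contradiction.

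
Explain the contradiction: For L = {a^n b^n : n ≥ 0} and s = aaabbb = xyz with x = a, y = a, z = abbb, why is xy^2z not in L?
xy²z = aaaabbb ∉ L

Pumping with i = 2 replaces y = a by y² = aa:
- Original: s = xyz = aaabbb; aaabbb = a^3 b^3 has equal counts (3 = 3), so it is in L
- Pumped: xy²z = a · aa · abbb = aaaabbb
- aaaabbb has 4 a's and 3 b's; 4 ≠ 3, so it is not in L

The pumping lemma would require xy²z ∈ L, so this decomposition yields a contradiction.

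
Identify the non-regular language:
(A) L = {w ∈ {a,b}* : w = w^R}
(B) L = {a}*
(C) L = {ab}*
(A) {w ∈ {a,b}* : w = w^R}

(A) L = {w ∈ {a,b}* : w = w^R} is NOT regular.

The pumping lemma can be used to prove this:
After pumping, the string is no longer symmetric

The other languages are regular because they can be recognized by finite automata.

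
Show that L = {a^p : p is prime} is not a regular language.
Assume for contradiction that L is regular, and let p ≥ 1 be the pumping length given by the pumping lemma.
Choose a prime q with q ≥ p (one exists because there are infinitely many primes) and let s = a^q. Then s ∈ L and |s| = q ≥ p.
By the pumping lemma, s = xyz for some x, y, z with |xy| ≤ p, |y| ≥ 1, and xy^i z ∈ L for every i ≥ 0.
Here y = a^k for some k with 1 ≤ k ≤ p, and xy^i z = a^(q + (i − 1)k) for every i ≥ 0.

Take i = q + 1: |xy^(q+1) z| = q + qk = q(k + 1).
Both factors satisfy q ≥ 2 and k + 1 ≥ 2, so q(k + 1) is composite, and xy^(q+1) z ∉ L.

This contradicts the pumping lemma, which requires xy^i z ∈ L for all i ≥ 0.
Hence L = {a^p : p is prime} is not regular. ∎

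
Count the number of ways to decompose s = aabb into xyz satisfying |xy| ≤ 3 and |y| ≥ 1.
6

For s = 'aabb' with pumping length p = 3:

Constraints: |xy| ≤ 3, |y| > 0

Valid decompositions (|xy| ≤ p, |y| ≥ 1):
  • x='', y='a', z='abb'
  • x='a', y='a', z='bb'
  • x='', y='aa', z='bb'
  • x='aa', y='b', z='b'
  • x='a', y='ab', z='b'
  • x='', y='aab', z='b'

Total count: 6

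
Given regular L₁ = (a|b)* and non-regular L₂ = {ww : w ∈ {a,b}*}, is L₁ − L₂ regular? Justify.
No — L₁ − L₂ is not regular.

L₁ − L₂ is the complement of {ww} within {a,b}*. If it were regular, its complement {ww} would be regular as well (regular languages are closed under complement) — contradiction. So L₁ − L₂ is not regular.

Note that the bare facts "L₁ regular, L₂ non-regular" do not settle the question by themselves: the closure of regular languages under ∪, ∩, complement and difference applies only when BOTH operands are regular. With a non-regular operand the result can come out regular or non-regular depending on the specific languages, so one has to work out L₁ − L₂ for this particular pair, as above.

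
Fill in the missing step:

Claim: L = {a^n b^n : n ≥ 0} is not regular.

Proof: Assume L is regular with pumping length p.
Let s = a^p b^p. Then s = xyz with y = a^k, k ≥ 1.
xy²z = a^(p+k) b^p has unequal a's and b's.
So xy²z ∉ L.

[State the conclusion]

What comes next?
This contradicts the pumping lemma for regular languages,
which guarantees xy^i z ∈ L for all i ≥ 0.

Since our assumption that L is regular leads to a contradiction,
we conclude that L = {a^n b^n : n ≥ 0} is NOT regular. ∎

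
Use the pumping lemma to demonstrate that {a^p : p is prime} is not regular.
Assume for contradiction that L is regular, and let p ≥ 1 be the pumping length given by the pumping lemma.
Choose a prime q with q ≥ p (one exists because there are infinitely many primes) and let s = a^q. Then s ∈ L and |s| = q ≥ p.
By the pumping lemma, s = xyz for some x, y, z with |xy| ≤ p, |y| ≥ 1, and xy^i z ∈ L for every i ≥ 0.
Here y = a^k for some k with 1 ≤ k ≤ p, and xy^i z = a^(q + (i − 1)k) for every i ≥ 0.

Take i = q + 1: |xy^(q+1) z| = q + qk = q(k + 1).
Both factors satisfy q ≥ 2 and k + 1 ≥ 2, so q(k + 1) is composite, and xy^(q+1) z ∉ L.

This contradicts the pumping lemma, which requires xy^i z ∈ L for all i ≥ 0.
Hence L = {a^p : p is prime} is not regular. ∎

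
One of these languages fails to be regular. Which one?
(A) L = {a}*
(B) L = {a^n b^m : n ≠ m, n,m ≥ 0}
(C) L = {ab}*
(B) {a^n b^m : n ≠ m, n,m ≥ 0}

(B) L = {a^n b^m : n ≠ m, n,m ≥ 0} is NOT regular.

The pumping lemma can be used to prove this:
After pumping a's, we can make n = m

The other languages are regular because they can be recognized by finite automata.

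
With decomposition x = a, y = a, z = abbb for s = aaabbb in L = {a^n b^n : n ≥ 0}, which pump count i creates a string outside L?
i = 3

xy³z = a · aaa · abbb = aaaaabbb; aaaaabbb has 5 a's and 3 b's; 5 ≠ 3, so it is not in L.
(Other choices also work, e.g. i = 0, 2; only i = 1 is guaranteed to stay in L since xy¹z = s.)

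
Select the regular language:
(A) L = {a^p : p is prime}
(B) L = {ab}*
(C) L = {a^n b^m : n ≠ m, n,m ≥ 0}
(B) {ab}*

(B) L = {ab}* is regular.

This can be recognized by a finite automaton (DFA/NFA).
Regular expressions like {ab}* define regular languages.

The other choices are not regular:
- {a^n b^m : n ≠ m, n,m ≥ 0}: After pumping a's, we can make n = m
- {a^p : p is prime}: After pumping, the length becomes composite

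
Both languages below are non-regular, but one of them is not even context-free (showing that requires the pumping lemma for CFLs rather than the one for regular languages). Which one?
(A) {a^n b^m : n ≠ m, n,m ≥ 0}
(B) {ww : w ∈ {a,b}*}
(B) {ww : w ∈ {a,b}*}

(B) {ww : w ∈ {a,b}*} requires the CFL pumping lemma.

- {a^n b^m : n ≠ m, n,m ≥ 0} is context-free (but not regular)
  • Can be shown non-regular with the regular pumping lemma
  • After pumping a's, we can make n = m

- {ww : w ∈ {a,b}*} is NOT context-free
  • Requires the CFL pumping lemma to prove
  • Cannot verify equality of two arbitrary substrings

The CFL pumping lemma is "stronger" in that it can prove non-membership
in the larger class of context-free languages.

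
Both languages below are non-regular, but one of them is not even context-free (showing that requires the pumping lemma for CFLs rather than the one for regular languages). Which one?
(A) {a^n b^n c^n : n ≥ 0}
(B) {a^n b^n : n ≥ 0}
(A) {a^n b^n c^n : n ≥ 0}

(A) {a^n b^n c^n : n ≥ 0} requires the CFL pumping lemma.

- {a^n b^n : n ≥ 0} is context-free (but not regular)
  • Can be shown non-regular with the regular pumping lemma
  • After pumping, the number of a's and b's become unequal

- {a^n b^n c^n : n ≥ 0} is NOT context-free
  • Requires the CFL pumping lemma to prove
  • Cannot maintain three equal counts simultaneously

The CFL pumping lemma is "stronger" in that it can prove non-membership
in the larger class of context-free languages.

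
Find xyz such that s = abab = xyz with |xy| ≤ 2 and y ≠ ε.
x = '', y = 'a', z = 'bab'

For s = abab and p = 2, one valid decomposition is:
- x = '' (length 0)
- y = 'a' (length 1)
- z = 'bab' (length 3)

Verification:
- xyz = '' + 'a' + 'bab' = abab ✓
- |xy| = 1 ≤ 2 ✓
- |y| = 1 > 0 ✓

All pumping lemma constraints are satisfied.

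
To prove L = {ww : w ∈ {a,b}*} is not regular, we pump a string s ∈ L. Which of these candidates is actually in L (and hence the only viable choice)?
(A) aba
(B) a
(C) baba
(C) baba

The pumping lemma is applied to a string s that lies in L, so first check membership of each option:
- (A) aba has odd length 3, so it cannot be written as ww and is not in L ✗
- (B) a has odd length 1, so it cannot be written as ww and is not in L ✗
- (C) baba splits into halves ba · ba, which are equal, so it is in L (w = ba) ✓

Only (C) baba is in L, so it is the only candidate that could play the role of s.
(In a complete proof one picks s in terms of the pumping length p so that |s| ≥ p is guaranteed; a fixed string like baba illustrates the shape of such an s.)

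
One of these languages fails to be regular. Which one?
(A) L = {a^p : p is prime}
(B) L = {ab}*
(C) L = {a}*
(A) {a^p : p is prime}

(A) L = {a^p : p is prime} is NOT regular.

The pumping lemma can be used to prove this:
After pumping, the length becomes composite

The other languages are regular because they can be recognized by finite automata.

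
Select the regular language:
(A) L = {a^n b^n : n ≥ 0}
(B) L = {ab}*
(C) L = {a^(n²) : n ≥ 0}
(B) {ab}*

(B) L = {ab}* is regular.

This can be recognized by a finite automaton (DFA/NFA).
Regular expressions like {ab}* define regular languages.

The other choices are not regular:
- {a^n b^n : n ≥ 0}: After pumping, the number of a's and b's become unequal
- {a^(n²) : n ≥ 0}: After pumping, length is no longer a perfect square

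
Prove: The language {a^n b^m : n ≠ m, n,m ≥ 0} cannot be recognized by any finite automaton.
Assume for contradiction that L is regular, and let p ≥ 1 be the pumping length given by the pumping lemma.
Choose s = a^p b^(p + p!). Then s ∈ L because p ≠ p + p! (as p! ≥ 1), and |s| ≥ p.
By the pumping lemma, s = xyz for some x, y, z with |xy| ≤ p, |y| ≥ 1, and xy^i z ∈ L for every i ≥ 0.
Since |xy| ≤ p and the first p symbols of s are all a's, y = a^k for some k with 1 ≤ k ≤ p.
For every i ≥ 0, xy^i z = a^(p + (i − 1)k) b^(p + p!).

Because 1 ≤ k ≤ p, k divides p!. Let t = p!/k (a positive integer) and take i = t + 1.
Then the number of a's is p + tk = p + p!, which equals the number of b's.
So xy^(t+1) z = a^(p + p!) b^(p + p!) has equally many a's and b's and is NOT in L.

This contradicts the pumping lemma, which requires xy^i z ∈ L for all i ≥ 0.
Hence L = {a^n b^m : n ≠ m, n,m ≥ 0} is not regular. ∎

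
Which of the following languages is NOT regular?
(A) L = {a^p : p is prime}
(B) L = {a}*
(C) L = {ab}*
(A) {a^p : p is prime}

(A) L = {a^p : p is prime} is NOT regular.

The pumping lemma can be used to prove this:
After pumping, the length becomes composite

The other languages are regular because they can be recognized by finite automata.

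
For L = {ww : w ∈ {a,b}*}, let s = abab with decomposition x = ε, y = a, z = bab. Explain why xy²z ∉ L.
xy²z = aabab ∉ L

Pumping with i = 2 replaces y = a by y² = aa:
- Original: s = xyz = abab; abab splits into halves ab · ab, which are equal, so it is in L (w = ab)
- Pumped: xy²z = ε · aa · bab = aabab
- aabab has odd length 5, so it cannot be written as ww and is not in L

The pumping lemma would require xy²z ∈ L, so this decomposition yields a contradiction.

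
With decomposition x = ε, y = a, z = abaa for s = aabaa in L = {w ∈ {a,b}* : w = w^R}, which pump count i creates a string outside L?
i = 0

xy⁰z = ε · ε · abaa = abaa; abaa reversed is aaba ≠ abaa, so it is not a palindrome and is not in L.
(Other choices also work, e.g. i = 2, 3; only i = 1 is guaranteed to stay in L since xy¹z = s.)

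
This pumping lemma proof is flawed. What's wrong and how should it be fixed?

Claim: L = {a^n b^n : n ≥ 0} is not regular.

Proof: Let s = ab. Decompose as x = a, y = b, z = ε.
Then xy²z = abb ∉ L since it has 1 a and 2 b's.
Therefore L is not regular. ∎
Error: The string s = ab might be shorter than the pumping length p.

Correction: Choose s = a^p b^p to ensure |s| ≥ p. Also, the decomposition is wrong: with |xy| ≤ p, y cannot include b's when s starts with p a's.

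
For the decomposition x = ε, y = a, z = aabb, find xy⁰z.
aabb

Given x = '', y = 'a', z = 'aabb' and i = 0:

xy^0z = x + y·y·...·y (0 times) + z
       = '' + 'a'^0 + 'aabb'
       = '' + '' + 'aabb'
       = 'aabb'

The pumped string is 'aabb' with length 4.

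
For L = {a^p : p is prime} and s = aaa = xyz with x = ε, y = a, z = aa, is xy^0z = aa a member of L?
Yes

xy⁰z = ε · ε · aa = aa.
aa has length 2, which is prime, so it is in L.
(A single pumped string landing in L is not a contradiction by itself; a non-regularity proof needs some i for which xy^i z ∉ L, for every admissible decomposition.)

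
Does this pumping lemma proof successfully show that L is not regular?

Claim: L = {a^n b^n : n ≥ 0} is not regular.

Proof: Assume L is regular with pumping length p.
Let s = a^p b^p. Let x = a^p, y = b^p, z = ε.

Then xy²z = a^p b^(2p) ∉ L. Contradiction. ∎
The proof is INCORRECT.

Error: The decomposition violates |xy| ≤ p.
With x = a^p and y = b^p, we have |xy| = 2p > p.
The pumping lemma requires |xy| ≤ p, so y must be within the first p characters.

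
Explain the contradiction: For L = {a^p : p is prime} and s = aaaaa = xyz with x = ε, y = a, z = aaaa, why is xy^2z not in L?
xy²z = aaaaaa ∉ L

Pumping with i = 2 replaces y = a by y² = aa:
- Original: s = xyz = aaaaa; aaaaa has length 5, which is prime, so it is in L
- Pumped: xy²z = ε · aa · aaaa = aaaaaa
- aaaaaa has length 6 = 2 × 3, which is not prime, so it is not in L

The pumping lemma would require xy²z ∈ L, so this decomposition yields a contradiction.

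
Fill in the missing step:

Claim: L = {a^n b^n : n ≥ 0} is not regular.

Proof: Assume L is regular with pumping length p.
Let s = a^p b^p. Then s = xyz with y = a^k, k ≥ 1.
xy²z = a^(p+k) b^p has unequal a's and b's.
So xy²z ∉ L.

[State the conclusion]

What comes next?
This contradicts the pumping lemma for regular languages,
which guarantees xy^i z ∈ L for all i ≥ 0.

Since our assumption that L is regular leads to a contradiction,
we conclude that L = {a^n b^n : n ≥ 0} is NOT regular. ∎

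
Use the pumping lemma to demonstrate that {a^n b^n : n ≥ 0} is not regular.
Assume for contradiction that L is regular, and let p ≥ 1 be the pumping length given by the pumping lemma.
Choose s = a^p b^p. Then s ∈ L and |s| = 2p ≥ p.
By the pumping lemma, s = xyz for some x, y, z with |xy| ≤ p, |y| ≥ 1, and xy^i z ∈ L for every i ≥ 0.
Since |xy| ≤ p and the first p symbols of s are all a's, we must have y = a^k for some k with 1 ≤ k ≤ p.

Take i = 2: xy²z = a^(p + k) b^p.
This string has p + k a's but p b's, and p + k > p because k ≥ 1. So xy²z ∉ L.

This contradicts the pumping lemma, which requires xy^i z ∈ L for all i ≥ 0.
Hence L = {a^n b^n : n ≥ 0} is not regular. ∎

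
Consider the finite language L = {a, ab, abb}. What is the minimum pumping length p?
p = 4

For a finite language L, the pumping lemma holds vacuously if p > max|s| for s ∈ L.

The longest string in L = {a, ab, abb} has length 3.
If p = 4, then no string s ∈ L has |s| ≥ p, so the condition is vacuously true.

The minimum pumping length is p = 4.

Why no smaller p works: for any p ≤ 3, the longest string s ∈ L has |s| = 3 ≥ p, so it would
have to be pumpable; but pumping up (i = 2, 3, ...) produces ever longer strings, which cannot all lie in the
finite language L. So the pumping property fails for every p ≤ 3.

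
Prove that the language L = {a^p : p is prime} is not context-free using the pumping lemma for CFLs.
Assume for contradiction that L is context-free, and let p ≥ 1 be the pumping length given by the pumping lemma for CFLs.
Choose a prime q with q ≥ p and let s = a^q. Then s ∈ L and |s| = q ≥ p.
By the CFL pumping lemma, s = uvxyz for some u, v, x, y, z with |vxy| ≤ p, |vy| ≥ 1, and uv^i xy^i z ∈ L for every i ≥ 0.
All symbols are a's, so only lengths matter: let k = |vy|, with 1 ≤ k ≤ p. Then |uv^i xy^i z| = q + (i − 1)k.

Take i = q + 1: the length is q + qk = q(k + 1).
Both factors satisfy q ≥ 2 and k + 1 ≥ 2, so q(k + 1) is composite and uv^(q+1) xy^(q+1) z ∉ L.

This contradicts the CFL pumping lemma, which requires uv^i xy^i z ∈ L for all i ≥ 0.
Hence L = {a^p : p is prime} is not context-free. ∎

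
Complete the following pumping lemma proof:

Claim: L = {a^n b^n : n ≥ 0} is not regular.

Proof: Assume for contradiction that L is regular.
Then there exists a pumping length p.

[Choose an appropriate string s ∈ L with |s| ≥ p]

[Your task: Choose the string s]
s = a^p b^p

This string is in L (has equal a's and b's) and has length 2p ≥ p.
Any decomposition xyz with |xy| ≤ p means y consists only of a's,
so pumping will unbalance the counts.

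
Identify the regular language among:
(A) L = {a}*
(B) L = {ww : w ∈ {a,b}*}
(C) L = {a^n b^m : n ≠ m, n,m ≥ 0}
(A) {a}*

(A) L = {a}* is regular.

This can be recognized by a finite automaton (DFA/NFA).
Regular expressions like {a}* define regular languages.

The other choices are not regular:
- {a^n b^m : n ≠ m, n,m ≥ 0}: After pumping a's, we can make n = m
- {ww : w ∈ {a,b}*}: After pumping, the two halves no longer match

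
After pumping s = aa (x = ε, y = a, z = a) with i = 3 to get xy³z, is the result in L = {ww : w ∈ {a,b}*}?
Yes

xy³z = ε · aaa · a = aaaa.
aaaa splits into halves aa · aa, which are equal, so it is in L (w = aa).
(A single pumped string landing in L is not a contradiction by itself; a non-regularity proof needs some i for which xy^i z ∉ L, for every admissible decomposition.)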